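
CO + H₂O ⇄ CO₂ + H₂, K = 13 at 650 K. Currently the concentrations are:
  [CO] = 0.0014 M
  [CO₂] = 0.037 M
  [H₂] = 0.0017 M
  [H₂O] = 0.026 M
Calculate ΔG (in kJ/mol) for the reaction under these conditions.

Q = [CO₂]·[H₂] / ([CO]·[H₂O]) = (0.037)·(0.0017) / ((0.0014)·(0.026)) = 1.73
ΔG = RT ln(Q/K) = (8.314 J mol⁻¹ K⁻¹)(650 K) × ln(1.73/13)
   = (5.404 kJ/mol)(-2.017) = -10.9 kJ/mol
ΔG < 0, so the forward reaction is spontaneous (proceeds forward).

ΔG = -10.9 kJ/mol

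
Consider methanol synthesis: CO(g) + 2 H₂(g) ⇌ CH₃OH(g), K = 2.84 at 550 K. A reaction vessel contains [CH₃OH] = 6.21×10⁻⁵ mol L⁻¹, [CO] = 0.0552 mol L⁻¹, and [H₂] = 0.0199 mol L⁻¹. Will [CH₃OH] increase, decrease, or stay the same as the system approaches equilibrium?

Q = [CH₃OH] / ([CO]·[H₂]²) = (6.21×10⁻⁵) / ((0.0552)·(0.0199)²) = 2.84
Q = 2.84 = K; the system is at equilibrium.

stay the same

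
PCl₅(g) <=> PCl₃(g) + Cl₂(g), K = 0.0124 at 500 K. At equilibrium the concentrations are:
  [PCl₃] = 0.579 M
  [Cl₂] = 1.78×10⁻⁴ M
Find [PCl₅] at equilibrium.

At equilibrium, K = [PCl₃]·[Cl₂] / [PCl₅] = 0.0124.
(0.579)·(1.78×10⁻⁴) / ([PCl₅]) = 0.0124
[PCl₅] = 0.00831 M

[PCl₅] = 0.00831 M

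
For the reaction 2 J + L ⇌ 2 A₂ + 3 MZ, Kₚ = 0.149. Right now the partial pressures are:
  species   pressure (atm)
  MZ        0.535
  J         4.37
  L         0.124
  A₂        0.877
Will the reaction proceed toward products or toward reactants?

Qₚ = P(A₂)²·P(MZ)³ / (P(J)²·P(L)) = (0.877)²·(0.535)³ / ((4.37)²·(0.124)) = 0.0497
Qₚ = 0.0497 < Kₚ = 0.149, so the forward reaction proceeds.

toward products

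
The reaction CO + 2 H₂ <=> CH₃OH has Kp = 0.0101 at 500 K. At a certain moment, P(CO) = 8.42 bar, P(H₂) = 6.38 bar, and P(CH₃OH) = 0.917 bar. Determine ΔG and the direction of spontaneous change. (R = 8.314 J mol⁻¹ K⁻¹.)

ΔG = -5.52 kJ/mol; the forward reaction is spontaneous

Qp = P(CH₃OH) / (P(CO)·P(H₂)²) = (0.917) / ((8.42)·(6.38)²) = 0.00268
ΔG = RT ln(Qp/Kp) = (8.314 J mol⁻¹ K⁻¹)(500 K) × ln(0.00268/0.0101)
   = (4.157 kJ/mol)(-1.327) = -5.52 kJ/mol
ΔG < 0, so the forward reaction is spontaneous (proceeds forward).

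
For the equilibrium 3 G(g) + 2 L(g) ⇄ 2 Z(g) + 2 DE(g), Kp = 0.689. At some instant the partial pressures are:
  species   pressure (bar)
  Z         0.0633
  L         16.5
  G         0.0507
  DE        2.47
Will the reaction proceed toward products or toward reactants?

Qp = P(Z)²·P(DE)² / (P(G)³·P(L)²) = (0.0633)²·(2.47)² / ((0.0507)³·(16.5)²) = 0.689
Qp = 0.689 = Kp, so the system is already at equilibrium.

at equilibrium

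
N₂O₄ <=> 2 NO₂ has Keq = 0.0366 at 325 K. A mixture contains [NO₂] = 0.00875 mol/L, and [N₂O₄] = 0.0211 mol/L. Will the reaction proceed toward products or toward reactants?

forward (toward products)

Q = [NO₂]² / [N₂O₄] = (0.00875)² / (0.0211) = 0.00363
Q = 0.00363 < Keq = 0.0366, so the forward reaction proceeds.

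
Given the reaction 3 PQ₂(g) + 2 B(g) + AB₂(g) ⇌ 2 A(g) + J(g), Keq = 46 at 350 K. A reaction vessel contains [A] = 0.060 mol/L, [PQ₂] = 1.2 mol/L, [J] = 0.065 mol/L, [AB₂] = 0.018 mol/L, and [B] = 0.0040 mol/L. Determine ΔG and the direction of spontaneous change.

Q = [A]²·[J] / ([PQ₂]³·[B]²·[AB₂]) = (0.060)²·(0.065) / ((1.2)³·(0.0040)²·(0.018)) = 470
ΔG = RT ln(Q/Keq) = (8.314 J mol⁻¹ K⁻¹)(350 K) × ln(470/46)
   = (2.910 kJ/mol)(2.324) = 6.76 kJ/mol
ΔG > 0, so the forward reaction is non-spontaneous (proceeds in reverse).

ΔG = 6.76 kJ/mol; the forward reaction is non-spontaneous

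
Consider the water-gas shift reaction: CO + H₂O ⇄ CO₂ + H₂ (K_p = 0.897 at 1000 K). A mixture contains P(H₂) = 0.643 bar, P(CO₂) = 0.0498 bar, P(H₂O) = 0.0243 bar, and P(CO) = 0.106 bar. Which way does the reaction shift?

in the reverse direction

Q_p = P(CO₂)·P(H₂) / (P(CO)·P(H₂O)) = (0.0498)·(0.643) / ((0.106)·(0.0243)) = 12.4
Q_p = 12.4 > K_p = 0.897, so the reverse reaction proceeds.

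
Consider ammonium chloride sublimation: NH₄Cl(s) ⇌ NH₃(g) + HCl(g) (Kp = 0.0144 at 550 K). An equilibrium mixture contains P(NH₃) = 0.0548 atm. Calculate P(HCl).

P(HCl) = 0.263 atm

(NH₄Cl is a pure solid — omitted from Kp.)
At equilibrium, Kp = P(NH₃)·P(HCl) = 0.0144.
(0.0548)·(P(HCl)) = 0.0144
P(HCl) = 0.263 atm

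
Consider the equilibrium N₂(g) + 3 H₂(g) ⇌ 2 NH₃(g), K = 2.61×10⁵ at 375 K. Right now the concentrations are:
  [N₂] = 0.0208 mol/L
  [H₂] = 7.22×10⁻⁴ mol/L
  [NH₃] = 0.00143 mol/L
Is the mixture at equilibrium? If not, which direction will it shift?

yes, at equilibrium

Q = [NH₃]² / ([N₂]·[H₂]³) = (0.00143)² / ((0.0208)·(7.22×10⁻⁴)³) = 2.61×10⁵
Q = 2.61×10⁵ = K; the system is at equilibrium.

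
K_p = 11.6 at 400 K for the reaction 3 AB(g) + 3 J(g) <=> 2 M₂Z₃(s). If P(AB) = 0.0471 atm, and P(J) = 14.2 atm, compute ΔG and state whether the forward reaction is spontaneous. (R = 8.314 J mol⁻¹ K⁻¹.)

(M₂Z₃ is a pure solid — omitted from Q_p.)
Q_p = 1 / (P(AB)³·P(J)³) = 1 / ((0.0471)³·(14.2)³) = 3.34
ΔG = RT ln(Q_p/K_p) = (8.314 J mol⁻¹ K⁻¹)(400 K) × ln(3.34/11.6)
   = (3.326 kJ/mol)(-1.245) = -4.14 kJ/mol
ΔG < 0, so the forward reaction is spontaneous (proceeds forward).

ΔG = -4.14 kJ/mol; the forward reaction is spontaneous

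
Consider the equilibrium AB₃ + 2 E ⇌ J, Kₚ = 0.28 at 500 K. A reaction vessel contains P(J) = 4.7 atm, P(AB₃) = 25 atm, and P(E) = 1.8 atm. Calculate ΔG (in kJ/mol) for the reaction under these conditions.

Qₚ = P(J) / (P(AB₃)·P(E)²) = (4.7) / ((25)·(1.8)²) = 0.0580
ΔG = RT ln(Qₚ/Kₚ) = (8.314 J mol⁻¹ K⁻¹)(500 K) × ln(0.0580/0.28)
   = (4.157 kJ/mol)(-1.574) = -6.54 kJ/mol
ΔG < 0, so the forward reaction is spontaneous (proceeds forward).

ΔG = -6.54 kJ/mol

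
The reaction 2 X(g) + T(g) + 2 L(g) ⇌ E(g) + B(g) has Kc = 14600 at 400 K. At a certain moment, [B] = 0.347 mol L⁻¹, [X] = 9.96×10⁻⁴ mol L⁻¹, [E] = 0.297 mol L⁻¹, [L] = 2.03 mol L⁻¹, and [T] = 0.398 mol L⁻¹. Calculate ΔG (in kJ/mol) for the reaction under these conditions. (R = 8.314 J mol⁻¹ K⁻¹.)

ΔG = 4.88 kJ/mol

Qc = [E]·[B] / ([X]²·[T]·[L]²) = (0.297)·(0.347) / ((9.96×10⁻⁴)²·(0.398)·(2.03)²) = 63300
ΔG = RT ln(Qc/Kc) = (8.314 J mol⁻¹ K⁻¹)(400 K) × ln(63300/14600)
   = (3.326 kJ/mol)(1.467) = 4.88 kJ/mol
ΔG > 0, so the forward reaction is non-spontaneous (proceeds in reverse).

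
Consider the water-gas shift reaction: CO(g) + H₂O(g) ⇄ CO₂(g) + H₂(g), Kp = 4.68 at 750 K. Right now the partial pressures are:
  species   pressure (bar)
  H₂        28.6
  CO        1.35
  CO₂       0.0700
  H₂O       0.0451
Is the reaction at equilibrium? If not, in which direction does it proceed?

to the left

Qp = P(CO₂)·P(H₂) / (P(CO)·P(H₂O)) = (0.0700)·(28.6) / ((1.35)·(0.0451)) = 32.9
Qp = 32.9 > Kp = 4.68, so the reverse reaction proceeds.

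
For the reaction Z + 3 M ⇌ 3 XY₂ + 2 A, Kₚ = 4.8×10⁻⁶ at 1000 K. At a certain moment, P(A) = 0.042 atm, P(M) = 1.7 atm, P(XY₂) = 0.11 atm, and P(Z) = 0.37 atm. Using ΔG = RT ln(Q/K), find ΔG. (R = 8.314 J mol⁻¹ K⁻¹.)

ΔG = -10.9 kJ/mol

Qₚ = P(XY₂)³·P(A)² / (P(Z)·P(M)³) = (0.11)³·(0.042)² / ((0.37)·(1.7)³) = 1.29×10⁻⁶
ΔG = RT ln(Qₚ/Kₚ) = (8.314 J mol⁻¹ K⁻¹)(1000 K) × ln(1.29×10⁻⁶/4.8×10⁻⁶)
   = (8.314 kJ/mol)(-1.314) = -10.9 kJ/mol
ΔG < 0, so the forward reaction is spontaneous (proceeds forward).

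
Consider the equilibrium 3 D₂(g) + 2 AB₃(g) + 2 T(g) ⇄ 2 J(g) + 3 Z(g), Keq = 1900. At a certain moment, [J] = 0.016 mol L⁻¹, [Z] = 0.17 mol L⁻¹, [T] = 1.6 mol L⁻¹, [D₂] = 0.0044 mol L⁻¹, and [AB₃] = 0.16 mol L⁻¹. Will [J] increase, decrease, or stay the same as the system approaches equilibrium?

Q = [J]²·[Z]³ / ([D₂]³·[AB₃]²·[T]²) = (0.016)²·(0.17)³ / ((0.0044)³·(0.16)²·(1.6)²) = 230
Q = 230 < Keq = 1900: net forward reaction.
J is a product, so it increases.

increase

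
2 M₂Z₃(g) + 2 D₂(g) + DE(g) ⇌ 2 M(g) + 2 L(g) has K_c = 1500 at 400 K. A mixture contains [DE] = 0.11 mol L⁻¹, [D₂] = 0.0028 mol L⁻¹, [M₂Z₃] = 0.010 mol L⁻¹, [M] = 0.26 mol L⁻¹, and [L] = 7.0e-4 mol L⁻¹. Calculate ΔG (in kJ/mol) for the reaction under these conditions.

ΔG = -4.53 kJ/mol

Q_c = [M]²·[L]² / ([M₂Z₃]²·[D₂]²·[DE]) = (0.26)²·(7.0e-4)² / ((0.010)²·(0.0028)²·(0.11)) = 384
ΔG = RT ln(Q_c/K_c) = (8.314 J mol⁻¹ K⁻¹)(400 K) × ln(384/1500)
   = (3.326 kJ/mol)(-1.363) = -4.53 kJ/mol
ΔG < 0, so the forward reaction is spontaneous (proceeds forward).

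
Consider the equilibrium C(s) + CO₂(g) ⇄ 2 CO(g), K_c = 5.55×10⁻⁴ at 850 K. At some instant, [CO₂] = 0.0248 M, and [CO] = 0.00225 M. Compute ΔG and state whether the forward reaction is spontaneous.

(C is a pure solid — omitted from Q_c.)
Q_c = [CO]² / [CO₂] = (0.00225)² / (0.0248) = 2.04×10⁻⁴
ΔG = RT ln(Q_c/K_c) = (8.314 J mol⁻¹ K⁻¹)(850 K) × ln(2.04×10⁻⁴/5.55×10⁻⁴)
   = (7.067 kJ/mol)(-1.001) = -7.07 kJ/mol
ΔG < 0, so the forward reaction is spontaneous (proceeds forward).

ΔG = -7.07 kJ/mol; the forward reaction is spontaneous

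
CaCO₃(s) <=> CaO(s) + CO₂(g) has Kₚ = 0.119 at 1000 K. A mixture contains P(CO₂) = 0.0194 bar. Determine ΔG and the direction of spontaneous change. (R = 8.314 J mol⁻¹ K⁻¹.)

(CaCO₃, CaO are pure solids — omitted from Qₚ.)
Qₚ = P(CO₂) = 0.0194
ΔG = RT ln(Qₚ/Kₚ) = (8.314 J mol⁻¹ K⁻¹)(1000 K) × ln(0.0194/0.119)
   = (8.314 kJ/mol)(-1.814) = -15.1 kJ/mol
ΔG < 0, so the forward reaction is spontaneous (proceeds forward).

ΔG = -15.1 kJ/mol; the forward reaction is spontaneous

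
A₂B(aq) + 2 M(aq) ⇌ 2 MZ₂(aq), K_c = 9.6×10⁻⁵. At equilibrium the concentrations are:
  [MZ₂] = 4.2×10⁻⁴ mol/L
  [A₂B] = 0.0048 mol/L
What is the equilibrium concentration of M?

At equilibrium, K_c = [MZ₂]² / ([A₂B]·[M]²) = 9.6×10⁻⁵.
(4.2×10⁻⁴)² / ((0.0048)·([M])²) = 9.6×10⁻⁵
[M]² = 0.383 ⇒ [M] = 0.62 mol/L

[M] = 0.62 mol/L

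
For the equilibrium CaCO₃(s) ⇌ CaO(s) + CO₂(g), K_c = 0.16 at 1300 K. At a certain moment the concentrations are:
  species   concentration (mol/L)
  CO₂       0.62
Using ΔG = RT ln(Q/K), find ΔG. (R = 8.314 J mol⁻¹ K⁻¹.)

(CaCO₃, CaO are pure solids — omitted from Q_c.)
Q_c = [CO₂] = 0.620
ΔG = RT ln(Q_c/K_c) = (8.314 J mol⁻¹ K⁻¹)(1300 K) × ln(0.620/0.16)
   = (10.81 kJ/mol)(1.355) = 14.6 kJ/mol
ΔG > 0, so the forward reaction is non-spontaneous (proceeds in reverse).

ΔG = 14.6 kJ/mol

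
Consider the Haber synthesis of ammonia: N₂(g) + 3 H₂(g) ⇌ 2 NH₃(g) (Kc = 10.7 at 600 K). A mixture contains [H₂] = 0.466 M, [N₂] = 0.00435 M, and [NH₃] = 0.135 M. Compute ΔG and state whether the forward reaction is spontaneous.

Qc = [NH₃]² / ([N₂]·[H₂]³) = (0.135)² / ((0.00435)·(0.466)³) = 41.4
ΔG = RT ln(Qc/Kc) = (8.314 J mol⁻¹ K⁻¹)(600 K) × ln(41.4/10.7)
   = (4.988 kJ/mol)(1.353) = 6.75 kJ/mol
ΔG > 0, so the forward reaction is non-spontaneous (proceeds in reverse).

ΔG = 6.75 kJ/mol; the forward reaction is non-spontaneous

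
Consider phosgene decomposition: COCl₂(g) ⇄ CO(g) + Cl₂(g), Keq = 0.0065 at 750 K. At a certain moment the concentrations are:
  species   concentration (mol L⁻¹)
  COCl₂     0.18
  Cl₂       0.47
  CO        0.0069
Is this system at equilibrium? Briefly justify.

no; Q > K, reaction proceeds in reverse

Q = [CO]·[Cl₂] / [COCl₂] = (0.0069)·(0.47) / (0.18) = 0.018
Q = 0.018 > Keq = 0.0065: net reverse reaction.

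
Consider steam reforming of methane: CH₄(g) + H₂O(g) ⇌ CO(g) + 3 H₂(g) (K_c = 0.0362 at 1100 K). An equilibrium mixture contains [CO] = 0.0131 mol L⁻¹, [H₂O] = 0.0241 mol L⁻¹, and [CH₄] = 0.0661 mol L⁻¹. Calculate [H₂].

At equilibrium, K_c = [CO]·[H₂]³ / ([CH₄]·[H₂O]) = 0.0362.
(0.0131)·([H₂])³ / ((0.0661)·(0.0241)) = 0.0362
[H₂]³ = 0.00440 ⇒ [H₂] = 0.164 mol L⁻¹

[H₂] = 0.164 mol L⁻¹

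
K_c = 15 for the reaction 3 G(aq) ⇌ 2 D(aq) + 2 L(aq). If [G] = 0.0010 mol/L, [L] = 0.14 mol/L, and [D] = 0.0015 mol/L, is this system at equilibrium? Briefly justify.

no; Q > K, reaction proceeds in reverse

Q_c = [D]²·[L]² / [G]³ = (0.0015)²·(0.14)² / (0.0010)³ = 44
Q_c = 44 > K_c = 15: net reverse reaction.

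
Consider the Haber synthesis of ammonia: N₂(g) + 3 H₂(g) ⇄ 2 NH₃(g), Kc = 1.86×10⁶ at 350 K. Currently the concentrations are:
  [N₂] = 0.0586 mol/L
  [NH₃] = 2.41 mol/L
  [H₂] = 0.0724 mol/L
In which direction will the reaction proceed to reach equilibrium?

Qc = [NH₃]² / ([N₂]·[H₂]³) = (2.41)² / ((0.0586)·(0.0724)³) = 2.61×10⁵
Qc = 2.61×10⁵ < Kc = 1.86×10⁶, so the forward reaction proceeds.

to the right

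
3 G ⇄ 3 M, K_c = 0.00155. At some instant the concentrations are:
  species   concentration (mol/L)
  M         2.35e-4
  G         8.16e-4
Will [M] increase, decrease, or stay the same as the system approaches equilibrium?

Q_c = [M]³ / [G]³ = (2.35e-4)³ / (8.16e-4)³ = 0.0239
Q_c = 0.0239 > K_c = 0.00155: net reverse reaction.
M is a product, so it decreases.

decrease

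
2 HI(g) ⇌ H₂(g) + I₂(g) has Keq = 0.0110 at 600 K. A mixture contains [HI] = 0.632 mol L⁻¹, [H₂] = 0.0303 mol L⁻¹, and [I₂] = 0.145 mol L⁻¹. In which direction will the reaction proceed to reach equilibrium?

at equilibrium

Q = [H₂]·[I₂] / [HI]² = (0.0303)·(0.145) / (0.632)² = 0.0110
Q = 0.0110 = Keq, so the system is already at equilibrium.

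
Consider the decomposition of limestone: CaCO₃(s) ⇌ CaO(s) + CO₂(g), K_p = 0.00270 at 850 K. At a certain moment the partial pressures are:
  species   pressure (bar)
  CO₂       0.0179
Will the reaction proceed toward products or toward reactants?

in the reverse direction

(CaCO₃, CaO are pure solids — omitted from Q_p.)
Q_p = P(CO₂) = 0.0179
Q_p = 0.0179 > K_p = 0.00270, so the reverse reaction proceeds.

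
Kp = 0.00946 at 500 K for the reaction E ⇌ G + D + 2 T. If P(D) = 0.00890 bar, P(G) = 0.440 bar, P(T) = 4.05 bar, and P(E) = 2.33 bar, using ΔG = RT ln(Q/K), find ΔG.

ΔG = 4.45 kJ/mol

Qp = P(G)·P(D)·P(T)² / P(E) = (0.440)·(0.00890)·(4.05)² / (2.33) = 0.0276
ΔG = RT ln(Qp/Kp) = (8.314 J mol⁻¹ K⁻¹)(500 K) × ln(0.0276/0.00946)
   = (4.157 kJ/mol)(1.071) = 4.45 kJ/mol
ΔG > 0, so the forward reaction is non-spontaneous (proceeds in reverse).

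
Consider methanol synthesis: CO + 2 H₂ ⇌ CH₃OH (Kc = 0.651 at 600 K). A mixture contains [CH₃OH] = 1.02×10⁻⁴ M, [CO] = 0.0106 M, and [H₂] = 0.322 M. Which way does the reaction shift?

Qc = [CH₃OH] / ([CO]·[H₂]²) = (1.02×10⁻⁴) / ((0.0106)·(0.322)²) = 0.0928
Qc = 0.0928 < Kc = 0.651, so the forward reaction proceeds.

toward products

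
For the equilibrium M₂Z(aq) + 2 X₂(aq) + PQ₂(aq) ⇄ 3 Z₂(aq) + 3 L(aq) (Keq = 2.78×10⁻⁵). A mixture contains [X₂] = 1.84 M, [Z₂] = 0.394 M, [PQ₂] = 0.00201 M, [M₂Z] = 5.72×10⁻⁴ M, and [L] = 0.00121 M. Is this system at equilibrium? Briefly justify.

yes, at equilibrium

Q = [Z₂]³·[L]³ / ([M₂Z]·[X₂]²·[PQ₂]) = (0.394)³·(0.00121)³ / ((5.72×10⁻⁴)·(1.84)²·(0.00201)) = 2.78×10⁻⁵
Q = 2.78×10⁻⁵ = Keq; the system is at equilibrium.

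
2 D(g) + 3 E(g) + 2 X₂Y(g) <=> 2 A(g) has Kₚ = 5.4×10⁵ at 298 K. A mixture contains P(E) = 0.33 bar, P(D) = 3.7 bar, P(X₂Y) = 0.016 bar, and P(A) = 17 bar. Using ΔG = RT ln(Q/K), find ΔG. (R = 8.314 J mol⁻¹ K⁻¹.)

ΔG = 3.58 kJ/mol

Qₚ = P(A)² / (P(D)²·P(E)³·P(X₂Y)²) = (17)² / ((3.7)²·(0.33)³·(0.016)²) = 2.29×10⁶
ΔG = RT ln(Qₚ/Kₚ) = (8.314 J mol⁻¹ K⁻¹)(298 K) × ln(2.29×10⁶/5.4×10⁵)
   = (2.478 kJ/mol)(1.445) = 3.58 kJ/mol
ΔG > 0, so the forward reaction is non-spontaneous (proceeds in reverse).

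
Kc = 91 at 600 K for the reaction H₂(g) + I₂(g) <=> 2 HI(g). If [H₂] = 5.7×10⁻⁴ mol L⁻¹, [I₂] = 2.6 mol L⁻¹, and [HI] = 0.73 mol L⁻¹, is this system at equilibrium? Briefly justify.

Qc = [HI]² / ([H₂]·[I₂]) = (0.73)² / ((5.7×10⁻⁴)·(2.6)) = 360
Qc = 360 > Kc = 91: net reverse reaction.

no; Q > K, reaction proceeds in reverse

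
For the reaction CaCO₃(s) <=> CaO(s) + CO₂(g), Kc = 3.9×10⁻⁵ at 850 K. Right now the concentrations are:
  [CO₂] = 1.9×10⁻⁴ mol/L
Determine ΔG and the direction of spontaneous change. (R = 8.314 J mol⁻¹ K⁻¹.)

ΔG = 11.2 kJ/mol; the forward reaction is non-spontaneous

(CaCO₃, CaO are pure solids — omitted from Qc.)
Qc = [CO₂] = 1.90×10⁻⁴
ΔG = RT ln(Qc/Kc) = (8.314 J mol⁻¹ K⁻¹)(850 K) × ln(1.90×10⁻⁴/3.9×10⁻⁵)
   = (7.067 kJ/mol)(1.583) = 11.2 kJ/mol
ΔG > 0, so the forward reaction is non-spontaneous (proceeds in reverse).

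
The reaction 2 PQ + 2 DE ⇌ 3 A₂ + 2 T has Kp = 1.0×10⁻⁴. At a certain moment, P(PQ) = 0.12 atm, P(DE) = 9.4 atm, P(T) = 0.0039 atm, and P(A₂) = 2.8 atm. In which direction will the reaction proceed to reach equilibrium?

to the left

Qp = P(A₂)³·P(T)² / (P(PQ)²·P(DE)²) = (2.8)³·(0.0039)² / ((0.12)²·(9.4)²) = 2.6×10⁻⁴
Qp = 2.6×10⁻⁴ > Kp = 1.0×10⁻⁴, so the reverse reaction proceeds.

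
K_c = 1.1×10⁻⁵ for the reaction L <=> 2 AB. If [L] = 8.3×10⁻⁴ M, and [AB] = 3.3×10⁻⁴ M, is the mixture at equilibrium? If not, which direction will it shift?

no; Q > K, reaction proceeds in reverse

Q_c = [AB]² / [L] = (3.3×10⁻⁴)² / (8.3×10⁻⁴) = 1.3×10⁻⁴
Q_c = 1.3×10⁻⁴ > K_c = 1.1×10⁻⁵: net reverse reaction.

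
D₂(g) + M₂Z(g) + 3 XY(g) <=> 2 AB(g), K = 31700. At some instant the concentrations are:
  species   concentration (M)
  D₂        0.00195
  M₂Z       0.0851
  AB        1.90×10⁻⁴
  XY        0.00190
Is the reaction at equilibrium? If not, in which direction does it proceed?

at equilibrium

Q = [AB]² / ([D₂]·[M₂Z]·[XY]³) = (1.90×10⁻⁴)² / ((0.00195)·(0.0851)·(0.00190)³) = 31700
Q = 31700 = K, so the system is already at equilibrium.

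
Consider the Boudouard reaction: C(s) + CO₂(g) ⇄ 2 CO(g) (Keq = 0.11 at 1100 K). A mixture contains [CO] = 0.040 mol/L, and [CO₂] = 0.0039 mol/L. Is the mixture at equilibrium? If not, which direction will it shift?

no; Q > K, reaction proceeds in reverse

(C is a pure solid — omitted from Q.)
Q = [CO]² / [CO₂] = (0.040)² / (0.0039) = 0.41
Q = 0.41 > Keq = 0.11: net reverse reaction.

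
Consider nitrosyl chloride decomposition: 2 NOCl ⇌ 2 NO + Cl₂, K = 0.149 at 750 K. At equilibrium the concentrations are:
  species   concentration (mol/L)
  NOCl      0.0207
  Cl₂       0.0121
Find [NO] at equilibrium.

At equilibrium, K = [NO]²·[Cl₂] / [NOCl]² = 0.149.
([NO])²·(0.0121) / (0.0207)² = 0.149
[NO]² = 0.00528 ⇒ [NO] = 0.0726 mol/L

[NO] = 0.0726 mol/L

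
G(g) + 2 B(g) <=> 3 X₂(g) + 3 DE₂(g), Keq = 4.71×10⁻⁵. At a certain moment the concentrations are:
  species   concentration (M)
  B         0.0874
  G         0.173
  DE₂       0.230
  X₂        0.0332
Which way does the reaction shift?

Q = [X₂]³·[DE₂]³ / ([G]·[B]²) = (0.0332)³·(0.230)³ / ((0.173)·(0.0874)²) = 3.37×10⁻⁴
Q = 3.37×10⁻⁴ > Keq = 4.71×10⁻⁵, so the reverse reaction proceeds.

in the reverse direction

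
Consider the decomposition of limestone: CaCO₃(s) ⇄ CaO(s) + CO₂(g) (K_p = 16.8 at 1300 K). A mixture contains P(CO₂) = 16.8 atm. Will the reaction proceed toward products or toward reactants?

(CaCO₃, CaO are pure solids — omitted from Q_p.)
Q_p = P(CO₂) = 16.8
Q_p = 16.8 = K_p, so the system is already at equilibrium.

neither direction; the system is at equilibrium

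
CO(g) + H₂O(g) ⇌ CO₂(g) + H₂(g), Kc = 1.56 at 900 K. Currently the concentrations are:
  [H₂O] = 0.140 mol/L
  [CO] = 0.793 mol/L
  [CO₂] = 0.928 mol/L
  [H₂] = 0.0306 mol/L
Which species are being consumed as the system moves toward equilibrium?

Qc = [CO₂]·[H₂] / ([CO]·[H₂O]) = (0.928)·(0.0306) / ((0.793)·(0.140)) = 0.256
Qc = 0.256 < Kc = 1.56: net forward reaction.

CO, H₂O (reactants)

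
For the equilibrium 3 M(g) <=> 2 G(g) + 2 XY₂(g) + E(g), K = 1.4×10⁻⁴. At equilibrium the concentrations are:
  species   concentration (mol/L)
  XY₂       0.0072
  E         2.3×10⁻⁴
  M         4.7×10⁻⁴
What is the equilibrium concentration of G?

[G] = 0.0011 mol/L

At equilibrium, K = [G]²·[XY₂]²·[E] / [M]³ = 1.4×10⁻⁴.
([G])²·(0.0072)²·(2.3×10⁻⁴) / (4.7×10⁻⁴)³ = 1.4×10⁻⁴
[G]² = 1.22×10⁻⁶ ⇒ [G] = 0.0011 mol/L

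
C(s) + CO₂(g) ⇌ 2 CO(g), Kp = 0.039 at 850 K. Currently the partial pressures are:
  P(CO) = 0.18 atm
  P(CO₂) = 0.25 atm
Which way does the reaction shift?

(C is a pure solid — omitted from Qp.)
Qp = P(CO)² / P(CO₂) = (0.18)² / (0.25) = 0.13
Qp = 0.13 > Kp = 0.039, so the reverse reaction proceeds.

toward reactants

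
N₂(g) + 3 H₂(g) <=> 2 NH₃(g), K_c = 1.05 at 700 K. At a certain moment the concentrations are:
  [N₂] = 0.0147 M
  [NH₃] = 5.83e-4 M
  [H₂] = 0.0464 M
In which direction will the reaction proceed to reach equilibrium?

in the forward direction

Q_c = [NH₃]² / ([N₂]·[H₂]³) = (5.83e-4)² / ((0.0147)·(0.0464)³) = 0.231
Q_c = 0.231 < K_c = 1.05, so the forward reaction proceeds.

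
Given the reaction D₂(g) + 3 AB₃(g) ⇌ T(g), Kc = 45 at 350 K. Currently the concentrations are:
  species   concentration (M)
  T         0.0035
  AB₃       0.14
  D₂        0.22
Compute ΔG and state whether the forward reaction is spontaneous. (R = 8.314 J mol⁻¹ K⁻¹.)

Qc = [T] / ([D₂]·[AB₃]³) = (0.0035) / ((0.22)·(0.14)³) = 5.80
ΔG = RT ln(Qc/Kc) = (8.314 J mol⁻¹ K⁻¹)(350 K) × ln(5.80/45)
   = (2.910 kJ/mol)(-2.049) = -5.96 kJ/mol
ΔG < 0, so the forward reaction is spontaneous (proceeds forward).

ΔG = -5.96 kJ/mol; the forward reaction is spontaneous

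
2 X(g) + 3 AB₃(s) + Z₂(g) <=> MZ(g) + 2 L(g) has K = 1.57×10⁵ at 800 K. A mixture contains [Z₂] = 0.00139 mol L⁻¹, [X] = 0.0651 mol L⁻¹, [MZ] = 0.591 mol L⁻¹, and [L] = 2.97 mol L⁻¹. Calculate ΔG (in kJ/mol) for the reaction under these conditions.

(AB₃ is a pure solid — omitted from Q.)
Q = [MZ]·[L]² / ([X]²·[Z₂]) = (0.591)·(2.97)² / ((0.0651)²·(0.00139)) = 8.85×10⁵
ΔG = RT ln(Q/K) = (8.314 J mol⁻¹ K⁻¹)(800 K) × ln(8.85×10⁵/1.57×10⁵)
   = (6.651 kJ/mol)(1.729) = 11.5 kJ/mol
ΔG > 0, so the forward reaction is non-spontaneous (proceeds in reverse).

ΔG = 11.5 kJ/mol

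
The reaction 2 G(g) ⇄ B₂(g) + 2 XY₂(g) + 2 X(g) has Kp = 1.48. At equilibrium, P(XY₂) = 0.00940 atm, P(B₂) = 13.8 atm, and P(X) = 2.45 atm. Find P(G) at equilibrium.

P(G) = 0.0703 atm

At equilibrium, Kp = P(B₂)·P(XY₂)²·P(X)² / P(G)² = 1.48.
(13.8)·(0.00940)²·(2.45)² / (P(G))² = 1.48
P(G)² = 0.00495 ⇒ P(G) = 0.0703 atm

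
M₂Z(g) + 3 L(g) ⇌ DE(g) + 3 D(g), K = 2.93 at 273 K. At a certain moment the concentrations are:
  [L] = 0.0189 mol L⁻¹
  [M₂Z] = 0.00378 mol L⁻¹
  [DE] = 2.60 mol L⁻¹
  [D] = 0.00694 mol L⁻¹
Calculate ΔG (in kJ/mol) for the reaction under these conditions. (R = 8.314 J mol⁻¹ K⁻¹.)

Q = [DE]·[D]³ / ([M₂Z]·[L]³) = (2.60)·(0.00694)³ / ((0.00378)·(0.0189)³) = 34.1
ΔG = RT ln(Q/K) = (8.314 J mol⁻¹ K⁻¹)(273 K) × ln(34.1/2.93)
   = (2.270 kJ/mol)(2.454) = 5.57 kJ/mol
ΔG > 0, so the forward reaction is non-spontaneous (proceeds in reverse).

ΔG = 5.57 kJ/mol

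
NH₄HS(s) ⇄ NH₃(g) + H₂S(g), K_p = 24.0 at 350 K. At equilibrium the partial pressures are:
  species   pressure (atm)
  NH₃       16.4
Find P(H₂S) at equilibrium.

(NH₄HS is a pure solid — omitted from K_p.)
At equilibrium, K_p = P(NH₃)·P(H₂S) = 24.0.
(16.4)·(P(H₂S)) = 24.0
P(H₂S) = 1.46 atm

P(H₂S) = 1.46 atm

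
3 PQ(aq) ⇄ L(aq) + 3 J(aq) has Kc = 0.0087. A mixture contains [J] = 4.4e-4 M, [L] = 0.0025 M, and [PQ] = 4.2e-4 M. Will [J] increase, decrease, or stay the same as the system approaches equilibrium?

increase

Qc = [L]·[J]³ / [PQ]³ = (0.0025)·(4.4e-4)³ / (4.2e-4)³ = 0.0029
Qc = 0.0029 < Kc = 0.0087: net forward reaction.
J is a product, so it increases.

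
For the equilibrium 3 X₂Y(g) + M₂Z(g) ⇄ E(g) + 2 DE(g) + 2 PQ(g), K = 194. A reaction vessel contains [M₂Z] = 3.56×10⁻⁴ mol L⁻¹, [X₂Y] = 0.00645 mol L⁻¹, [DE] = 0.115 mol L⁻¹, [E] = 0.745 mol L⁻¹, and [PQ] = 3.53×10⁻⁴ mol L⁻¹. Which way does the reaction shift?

Q = [E]·[DE]²·[PQ]² / ([X₂Y]³·[M₂Z]) = (0.745)·(0.115)²·(3.53×10⁻⁴)² / ((0.00645)³·(3.56×10⁻⁴)) = 12.9
Q = 12.9 < K = 194, so the forward reaction proceeds.

forward (toward products)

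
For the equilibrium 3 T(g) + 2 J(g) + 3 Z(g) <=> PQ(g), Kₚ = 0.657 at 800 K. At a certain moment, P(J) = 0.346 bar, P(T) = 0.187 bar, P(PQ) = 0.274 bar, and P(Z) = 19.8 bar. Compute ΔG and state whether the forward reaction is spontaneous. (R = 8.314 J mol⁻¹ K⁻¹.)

ΔG = -17.8 kJ/mol; the forward reaction is spontaneous

Qₚ = P(PQ) / (P(T)³·P(J)²·P(Z)³) = (0.274) / ((0.187)³·(0.346)²·(19.8)³) = 0.0451
ΔG = RT ln(Qₚ/Kₚ) = (8.314 J mol⁻¹ K⁻¹)(800 K) × ln(0.0451/0.657)
   = (6.651 kJ/mol)(-2.679) = -17.8 kJ/mol
ΔG < 0, so the forward reaction is spontaneous (proceeds forward).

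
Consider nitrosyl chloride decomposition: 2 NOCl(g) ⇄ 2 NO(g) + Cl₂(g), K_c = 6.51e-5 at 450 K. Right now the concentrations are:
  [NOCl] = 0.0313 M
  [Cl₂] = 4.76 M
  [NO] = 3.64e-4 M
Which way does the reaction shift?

reverse (toward reactants)

Q_c = [NO]²·[Cl₂] / [NOCl]² = (3.64e-4)²·(4.76) / (0.0313)² = 6.44e-4
Q_c = 6.44e-4 > K_c = 6.51e-5, so the reverse reaction proceeds.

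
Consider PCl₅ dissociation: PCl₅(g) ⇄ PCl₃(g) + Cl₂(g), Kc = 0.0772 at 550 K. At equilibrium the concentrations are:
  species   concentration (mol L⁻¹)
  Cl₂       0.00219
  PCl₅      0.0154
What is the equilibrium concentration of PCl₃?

At equilibrium, Kc = [PCl₃]·[Cl₂] / [PCl₅] = 0.0772.
([PCl₃])·(0.00219) / (0.0154) = 0.0772
[PCl₃] = 0.543 mol L⁻¹

[PCl₃] = 0.543 mol L⁻¹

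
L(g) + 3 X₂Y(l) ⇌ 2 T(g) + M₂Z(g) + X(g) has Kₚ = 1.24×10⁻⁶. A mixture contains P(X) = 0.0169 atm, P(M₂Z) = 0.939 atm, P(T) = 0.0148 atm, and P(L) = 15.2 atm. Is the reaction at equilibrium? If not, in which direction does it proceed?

(X₂Y is a pure liquid — omitted from Qₚ.)
Qₚ = P(T)²·P(M₂Z)·P(X) / P(L) = (0.0148)²·(0.939)·(0.0169) / (15.2) = 2.29×10⁻⁷
Qₚ = 2.29×10⁻⁷ < Kₚ = 1.24×10⁻⁶, so the forward reaction proceeds.

toward products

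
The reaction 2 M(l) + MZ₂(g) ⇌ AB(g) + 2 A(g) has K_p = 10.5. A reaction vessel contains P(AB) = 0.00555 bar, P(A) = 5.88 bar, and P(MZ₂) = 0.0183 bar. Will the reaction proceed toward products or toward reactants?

no net change (already at equilibrium)

(M is a pure liquid — omitted from Q_p.)
Q_p = P(AB)·P(A)² / P(MZ₂) = (0.00555)·(5.88)² / (0.0183) = 10.5
Q_p = 10.5 = K_p, so the system is already at equilibrium.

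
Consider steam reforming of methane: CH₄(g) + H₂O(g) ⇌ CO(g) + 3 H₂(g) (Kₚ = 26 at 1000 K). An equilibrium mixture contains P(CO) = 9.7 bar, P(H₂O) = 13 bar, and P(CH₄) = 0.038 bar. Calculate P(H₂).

P(H₂) = 1.1 bar

At equilibrium, Kₚ = P(CO)·P(H₂)³ / (P(CH₄)·P(H₂O)) = 26.
(9.7)·(P(H₂))³ / ((0.038)·(13)) = 26
P(H₂)³ = 1.32 ⇒ P(H₂) = 1.1 bar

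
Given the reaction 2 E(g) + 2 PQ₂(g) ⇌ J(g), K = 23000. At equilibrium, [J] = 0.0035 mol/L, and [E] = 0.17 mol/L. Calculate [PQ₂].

[PQ₂] = 0.0023 mol/L

At equilibrium, K = [J] / ([E]²·[PQ₂]²) = 23000.
(0.0035) / ((0.17)²·([PQ₂])²) = 23000
[PQ₂]² = 5.27×10⁻⁶ ⇒ [PQ₂] = 0.0023 mol/L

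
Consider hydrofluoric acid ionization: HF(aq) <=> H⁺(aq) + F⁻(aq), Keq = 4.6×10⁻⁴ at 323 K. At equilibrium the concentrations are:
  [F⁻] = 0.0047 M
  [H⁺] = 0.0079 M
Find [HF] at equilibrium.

At equilibrium, Keq = [H⁺]·[F⁻] / [HF] = 4.6×10⁻⁴.
(0.0079)·(0.0047) / ([HF]) = 4.6×10⁻⁴
[HF] = 0.0807 = 0.081 M

[HF] = 0.081 M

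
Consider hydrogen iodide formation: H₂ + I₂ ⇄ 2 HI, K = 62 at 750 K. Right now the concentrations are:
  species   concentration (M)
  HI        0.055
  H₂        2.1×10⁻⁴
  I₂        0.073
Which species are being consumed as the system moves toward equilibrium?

HI (products)

Q = [HI]² / ([H₂]·[I₂]) = (0.055)² / ((2.1×10⁻⁴)·(0.073)) = 200
Q = 200 > K = 62: net reverse reaction.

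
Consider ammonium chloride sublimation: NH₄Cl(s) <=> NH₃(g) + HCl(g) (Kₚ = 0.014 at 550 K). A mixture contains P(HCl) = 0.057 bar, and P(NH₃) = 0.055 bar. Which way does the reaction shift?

(NH₄Cl is a pure solid — omitted from Qₚ.)
Qₚ = P(NH₃)·P(HCl) = (0.055)·(0.057) = 0.0031
Qₚ = 0.0031 < Kₚ = 0.014, so the forward reaction proceeds.

to the right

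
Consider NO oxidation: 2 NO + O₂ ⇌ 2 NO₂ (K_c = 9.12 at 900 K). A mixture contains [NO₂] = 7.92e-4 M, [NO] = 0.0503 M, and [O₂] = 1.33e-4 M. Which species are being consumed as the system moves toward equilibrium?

NO, O₂ (reactants)

Q_c = [NO₂]² / ([NO]²·[O₂]) = (7.92e-4)² / ((0.0503)²·(1.33e-4)) = 1.86
Q_c = 1.86 < K_c = 9.12: net forward reaction.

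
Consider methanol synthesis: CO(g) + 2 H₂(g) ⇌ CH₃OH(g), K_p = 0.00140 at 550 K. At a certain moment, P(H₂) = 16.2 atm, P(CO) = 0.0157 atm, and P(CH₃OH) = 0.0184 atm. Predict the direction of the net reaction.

in the reverse direction

Q_p = P(CH₃OH) / (P(CO)·P(H₂)²) = (0.0184) / ((0.0157)·(16.2)²) = 0.00447
Q_p = 0.00447 > K_p = 0.00140, so the reverse reaction proceeds.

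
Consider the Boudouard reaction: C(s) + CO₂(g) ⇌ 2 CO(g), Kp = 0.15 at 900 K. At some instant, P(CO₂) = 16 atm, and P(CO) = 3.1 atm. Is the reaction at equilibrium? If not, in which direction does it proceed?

in the reverse direction

(C is a pure solid — omitted from Qp.)
Qp = P(CO)² / P(CO₂) = (3.1)² / (16) = 0.60
Qp = 0.60 > Kp = 0.15, so the reverse reaction proceeds.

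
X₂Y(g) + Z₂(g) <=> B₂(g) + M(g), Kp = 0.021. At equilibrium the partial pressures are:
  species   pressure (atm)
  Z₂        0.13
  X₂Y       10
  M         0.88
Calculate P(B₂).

P(B₂) = 0.031 atm

At equilibrium, Kp = P(B₂)·P(M) / (P(X₂Y)·P(Z₂)) = 0.021.
(P(B₂))·(0.88) / ((10)·(0.13)) = 0.021
P(B₂) = 0.0310 = 0.031 atm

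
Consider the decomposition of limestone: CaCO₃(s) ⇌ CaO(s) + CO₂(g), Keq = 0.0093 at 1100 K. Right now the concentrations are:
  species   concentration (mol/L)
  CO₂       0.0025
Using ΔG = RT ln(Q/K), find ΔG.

ΔG = -12.0 kJ/mol

(CaCO₃, CaO are pure solids — omitted from Q.)
Q = [CO₂] = 0.00250
ΔG = RT ln(Q/Keq) = (8.314 J mol⁻¹ K⁻¹)(1100 K) × ln(0.00250/0.0093)
   = (9.145 kJ/mol)(-1.314) = -12.0 kJ/mol
ΔG < 0, so the forward reaction is spontaneous (proceeds forward).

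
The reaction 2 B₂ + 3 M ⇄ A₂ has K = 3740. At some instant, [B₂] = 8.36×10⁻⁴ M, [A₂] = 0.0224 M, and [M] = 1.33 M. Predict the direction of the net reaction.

toward reactants

Q = [A₂] / ([B₂]²·[M]³) = (0.0224) / ((8.36×10⁻⁴)²·(1.33)³) = 13600
Q = 13600 > K = 3740, so the reverse reaction proceeds.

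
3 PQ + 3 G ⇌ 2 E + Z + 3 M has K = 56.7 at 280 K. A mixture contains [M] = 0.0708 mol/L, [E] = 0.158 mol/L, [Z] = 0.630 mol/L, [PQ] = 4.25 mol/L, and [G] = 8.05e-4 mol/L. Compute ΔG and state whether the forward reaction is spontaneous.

Q = [E]²·[Z]·[M]³ / ([PQ]³·[G]³) = (0.158)²·(0.630)·(0.0708)³ / ((4.25)³·(8.05e-4)³) = 139
ΔG = RT ln(Q/K) = (8.314 J mol⁻¹ K⁻¹)(280 K) × ln(139/56.7)
   = (2.328 kJ/mol)(0.8967) = 2.09 kJ/mol
ΔG > 0, so the forward reaction is non-spontaneous (proceeds in reverse).

ΔG = 2.09 kJ/mol; the forward reaction is non-spontaneous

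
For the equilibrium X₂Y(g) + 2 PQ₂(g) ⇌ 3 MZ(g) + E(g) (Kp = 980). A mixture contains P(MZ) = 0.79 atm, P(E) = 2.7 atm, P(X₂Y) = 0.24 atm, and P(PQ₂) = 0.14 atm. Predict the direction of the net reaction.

Qp = P(MZ)³·P(E) / (P(X₂Y)·P(PQ₂)²) = (0.79)³·(2.7) / ((0.24)·(0.14)²) = 280
Qp = 280 < Kp = 980, so the forward reaction proceeds.

in the forward direction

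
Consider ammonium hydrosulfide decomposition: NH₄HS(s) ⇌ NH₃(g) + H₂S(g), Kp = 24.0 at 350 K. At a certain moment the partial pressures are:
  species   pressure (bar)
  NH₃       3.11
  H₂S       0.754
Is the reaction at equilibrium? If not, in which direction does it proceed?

toward products

(NH₄HS is a pure solid — omitted from Qp.)
Qp = P(NH₃)·P(H₂S) = (3.11)·(0.754) = 2.34
Qp = 2.34 < Kp = 24.0, so the forward reaction proceeds.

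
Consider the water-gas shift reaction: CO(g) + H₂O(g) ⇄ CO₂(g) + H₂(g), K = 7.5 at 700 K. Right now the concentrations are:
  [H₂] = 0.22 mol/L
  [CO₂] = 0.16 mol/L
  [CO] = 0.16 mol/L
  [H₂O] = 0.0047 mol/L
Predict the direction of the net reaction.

reverse (toward reactants)

Q = [CO₂]·[H₂] / ([CO]·[H₂O]) = (0.16)·(0.22) / ((0.16)·(0.0047)) = 47
Q = 47 > K = 7.5, so the reverse reaction proceeds.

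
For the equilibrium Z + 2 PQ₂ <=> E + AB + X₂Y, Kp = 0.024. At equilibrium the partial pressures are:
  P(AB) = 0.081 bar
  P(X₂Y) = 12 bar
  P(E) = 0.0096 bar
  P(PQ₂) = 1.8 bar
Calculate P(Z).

At equilibrium, Kp = P(E)·P(AB)·P(X₂Y) / (P(Z)·P(PQ₂)²) = 0.024.
(0.0096)·(0.081)·(12) / ((P(Z))·(1.8)²) = 0.024
P(Z) = 0.120 = 0.12 bar

P(Z) = 0.12 bar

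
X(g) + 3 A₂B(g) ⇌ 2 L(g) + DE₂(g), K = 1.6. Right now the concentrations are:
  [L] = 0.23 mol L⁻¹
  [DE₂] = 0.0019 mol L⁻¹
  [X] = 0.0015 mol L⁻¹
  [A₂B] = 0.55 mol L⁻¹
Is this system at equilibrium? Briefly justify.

no; Q < K, reaction proceeds forward

Q = [L]²·[DE₂] / ([X]·[A₂B]³) = (0.23)²·(0.0019) / ((0.0015)·(0.55)³) = 0.40
Q = 0.40 < K = 1.6: net forward reaction.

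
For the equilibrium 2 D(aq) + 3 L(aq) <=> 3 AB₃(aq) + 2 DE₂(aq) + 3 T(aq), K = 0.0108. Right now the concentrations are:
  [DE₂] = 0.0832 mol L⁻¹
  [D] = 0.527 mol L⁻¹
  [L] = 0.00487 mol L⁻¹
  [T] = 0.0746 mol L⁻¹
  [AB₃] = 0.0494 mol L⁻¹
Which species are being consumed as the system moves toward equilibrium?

Q = [AB₃]³·[DE₂]²·[T]³ / ([D]²·[L]³) = (0.0494)³·(0.0832)²·(0.0746)³ / ((0.527)²·(0.00487)³) = 0.0108
Q = 0.0108 = K; the system is at equilibrium.

none (at equilibrium)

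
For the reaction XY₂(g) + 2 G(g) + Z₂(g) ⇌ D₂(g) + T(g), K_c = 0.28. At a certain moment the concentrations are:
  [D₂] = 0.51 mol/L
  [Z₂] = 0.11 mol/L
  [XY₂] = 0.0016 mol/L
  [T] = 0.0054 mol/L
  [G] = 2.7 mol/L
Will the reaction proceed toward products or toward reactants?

to the left

Q_c = [D₂]·[T] / ([XY₂]·[G]²·[Z₂]) = (0.51)·(0.0054) / ((0.0016)·(2.7)²·(0.11)) = 2.1
Q_c = 2.1 > K_c = 0.28, so the reverse reaction proceeds.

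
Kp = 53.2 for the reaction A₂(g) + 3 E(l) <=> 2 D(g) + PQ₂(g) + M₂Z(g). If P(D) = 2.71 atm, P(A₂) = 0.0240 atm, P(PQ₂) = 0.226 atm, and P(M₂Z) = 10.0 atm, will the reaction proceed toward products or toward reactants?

in the reverse direction

(E is a pure liquid — omitted from Qp.)
Qp = P(D)²·P(PQ₂)·P(M₂Z) / P(A₂) = (2.71)²·(0.226)·(10.0) / (0.0240) = 692
Qp = 692 > Kp = 53.2, so the reverse reaction proceeds.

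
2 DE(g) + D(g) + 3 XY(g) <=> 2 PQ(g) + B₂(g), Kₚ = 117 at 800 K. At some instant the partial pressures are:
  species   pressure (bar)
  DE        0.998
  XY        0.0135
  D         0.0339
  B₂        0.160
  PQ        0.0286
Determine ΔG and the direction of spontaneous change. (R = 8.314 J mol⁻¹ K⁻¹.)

Qₚ = P(PQ)²·P(B₂) / (P(DE)²·P(D)·P(XY)³) = (0.0286)²·(0.160) / ((0.998)²·(0.0339)·(0.0135)³) = 1580
ΔG = RT ln(Qₚ/Kₚ) = (8.314 J mol⁻¹ K⁻¹)(800 K) × ln(1580/117)
   = (6.651 kJ/mol)(2.603) = 17.3 kJ/mol
ΔG > 0, so the forward reaction is non-spontaneous (proceeds in reverse).

ΔG = 17.3 kJ/mol; the forward reaction is non-spontaneous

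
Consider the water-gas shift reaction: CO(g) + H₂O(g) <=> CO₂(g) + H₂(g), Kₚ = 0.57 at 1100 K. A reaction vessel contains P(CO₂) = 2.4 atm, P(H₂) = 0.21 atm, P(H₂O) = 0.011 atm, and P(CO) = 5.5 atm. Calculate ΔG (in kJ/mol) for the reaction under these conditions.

ΔG = 24.5 kJ/mol

Qₚ = P(CO₂)·P(H₂) / (P(CO)·P(H₂O)) = (2.4)·(0.21) / ((5.5)·(0.011)) = 8.33
ΔG = RT ln(Qₚ/Kₚ) = (8.314 J mol⁻¹ K⁻¹)(1100 K) × ln(8.33/0.57)
   = (9.145 kJ/mol)(2.682) = 24.5 kJ/mol
ΔG > 0, so the forward reaction is non-spontaneous (proceeds in reverse).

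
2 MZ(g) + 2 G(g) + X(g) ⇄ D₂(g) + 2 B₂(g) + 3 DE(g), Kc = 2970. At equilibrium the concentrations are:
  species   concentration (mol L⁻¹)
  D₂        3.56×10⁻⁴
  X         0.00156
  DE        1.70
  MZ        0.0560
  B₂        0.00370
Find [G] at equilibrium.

At equilibrium, Kc = [D₂]·[B₂]²·[DE]³ / ([MZ]²·[G]²·[X]) = 2970.
(3.56×10⁻⁴)·(0.00370)²·(1.70)³ / ((0.0560)²·([G])²·(0.00156)) = 2970
[G]² = 1.65×10⁻⁶ ⇒ [G] = 0.00128 mol L⁻¹

[G] = 0.00128 mol L⁻¹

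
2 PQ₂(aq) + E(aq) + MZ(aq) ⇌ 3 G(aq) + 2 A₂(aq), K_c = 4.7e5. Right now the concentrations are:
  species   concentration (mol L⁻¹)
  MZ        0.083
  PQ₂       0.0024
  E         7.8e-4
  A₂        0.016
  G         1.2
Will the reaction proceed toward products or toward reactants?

toward reactants

Q_c = [G]³·[A₂]² / ([PQ₂]²·[E]·[MZ]) = (1.2)³·(0.016)² / ((0.0024)²·(7.8e-4)·(0.083)) = 1.2e6
Q_c = 1.2e6 > K_c = 4.7e5, so the reverse reaction proceeds.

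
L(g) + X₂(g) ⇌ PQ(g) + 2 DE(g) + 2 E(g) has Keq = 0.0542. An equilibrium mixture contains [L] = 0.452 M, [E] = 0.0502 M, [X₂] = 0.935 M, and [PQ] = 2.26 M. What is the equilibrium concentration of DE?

At equilibrium, Keq = [PQ]·[DE]²·[E]² / ([L]·[X₂]) = 0.0542.
(2.26)·([DE])²·(0.0502)² / ((0.452)·(0.935)) = 0.0542
[DE]² = 4.02 ⇒ [DE] = 2.01 M

[DE] = 2.01 M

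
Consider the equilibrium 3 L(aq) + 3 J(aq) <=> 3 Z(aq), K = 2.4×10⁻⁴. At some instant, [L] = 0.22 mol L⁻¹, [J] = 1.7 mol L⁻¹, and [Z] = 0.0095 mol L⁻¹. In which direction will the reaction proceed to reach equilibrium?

Q = [Z]³ / ([L]³·[J]³) = (0.0095)³ / ((0.22)³·(1.7)³) = 1.6×10⁻⁵
Q = 1.6×10⁻⁵ < K = 2.4×10⁻⁴, so the forward reaction proceeds.

in the forward direction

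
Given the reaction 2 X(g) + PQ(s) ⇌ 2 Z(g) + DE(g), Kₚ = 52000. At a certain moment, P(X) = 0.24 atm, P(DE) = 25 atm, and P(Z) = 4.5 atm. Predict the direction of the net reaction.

forward (toward products)

(PQ is a pure solid — omitted from Qₚ.)
Qₚ = P(Z)²·P(DE) / P(X)² = (4.5)²·(25) / (0.24)² = 8800
Qₚ = 8800 < Kₚ = 52000, so the forward reaction proceeds.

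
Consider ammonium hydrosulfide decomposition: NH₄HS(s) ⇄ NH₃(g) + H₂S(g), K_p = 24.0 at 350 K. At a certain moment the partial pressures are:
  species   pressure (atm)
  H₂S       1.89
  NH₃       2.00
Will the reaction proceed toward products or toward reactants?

(NH₄HS is a pure solid — omitted from Q_p.)
Q_p = P(NH₃)·P(H₂S) = (2.00)·(1.89) = 3.78
Q_p = 3.78 < K_p = 24.0, so the forward reaction proceeds.

toward products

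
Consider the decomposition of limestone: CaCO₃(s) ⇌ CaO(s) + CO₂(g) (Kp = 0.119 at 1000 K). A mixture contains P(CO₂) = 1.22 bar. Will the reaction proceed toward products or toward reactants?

(CaCO₃, CaO are pure solids — omitted from Qp.)
Qp = P(CO₂) = 1.22
Qp = 1.22 > Kp = 0.119, so the reverse reaction proceeds.

toward reactants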